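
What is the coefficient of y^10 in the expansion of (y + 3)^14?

81081

The general term is C(14,j)·(y)^j·(3)^(14-j); the y^10 term has j = 10.
C(14,10) = 1001.
Coefficient = C(14,10) · 3^4 = 1001 · 81 = 81081.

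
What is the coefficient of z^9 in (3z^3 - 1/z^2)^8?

-13608

General term: C(8,j)·(3z^3)^j·(-1/z^2)^(8-j), with z-exponent 3j − 2(8−j) = 5j − 16.
Set 5j − 16 = 9: j = 5.
C(8,5) = 56; 3^5 = 243; (-1)^3 = -1.
Coefficient = 56 · 243 · (-1) = -13608.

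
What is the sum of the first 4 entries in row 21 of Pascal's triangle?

1562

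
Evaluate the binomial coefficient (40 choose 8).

C(40,8) = (40·39·38·37·36·35·34·33) / 8! = 3100796899200 / 40320 = 76904685.

76904685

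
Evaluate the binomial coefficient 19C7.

50388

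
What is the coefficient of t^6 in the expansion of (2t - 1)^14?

The general term is C(14,j)·(2t)^j·(-1)^(14-j); the t^6 term has j = 6.
C(14,6) = 3003.
Coefficient = C(14,6) · 2^6 = 3003 · 64 = 192192.

192192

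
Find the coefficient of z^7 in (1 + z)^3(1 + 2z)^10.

83232

Coefficient of z^7 = Σ_{j} C(3,j)·1^j·C(10,7-j)·2^(7-j) for j from 0 to 3.
= 15360 + 40320 + 24192 + 3360 = 83232.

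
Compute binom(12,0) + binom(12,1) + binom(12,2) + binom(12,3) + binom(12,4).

1 + 12 + 66 + 220 + 495 = 794.

794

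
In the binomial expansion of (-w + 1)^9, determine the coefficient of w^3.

The general term is C(9,j)·(-w)^j·(1)^(9-j); the w^3 term has j = 3.
C(9,3) = 84.
Coefficient = C(9,3) · (-1)^3 = 84 · (-1) = -84.

-84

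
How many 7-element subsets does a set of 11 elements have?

330

C(11,7) = C(11,4) by symmetry.
C(11,4) = (11·10·9·8) / 4! = 7920 / 24 = 330.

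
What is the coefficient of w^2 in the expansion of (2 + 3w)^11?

253440

The general term is C(11,j)·(2)^j·(3w)^(11-j); the w^2 term has j = 9.
C(11,9) = 55.
Coefficient = C(11,9) · 2^9 · 3^2 = 55 · 512 · 9 = 253440.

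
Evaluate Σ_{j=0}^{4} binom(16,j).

2517

1 + 16 + 120 + 560 + 1820 = 2517.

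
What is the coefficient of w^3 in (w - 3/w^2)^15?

General term: C(15,j)·(w)^j·(-3/w^2)^(15-j), with w-exponent 1j − 2(15−j) = 3j − 30.
Set 3j − 30 = 3: j = 11.
C(15,11) = 1365; 1^11 = 1; (-3)^4 = 81.
Coefficient = 1365 · 1 · 81 = 110565.

110565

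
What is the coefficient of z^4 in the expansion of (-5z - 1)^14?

625625

The general term is C(14,j)·(-5z)^j·(-1)^(14-j); the z^4 term has j = 4.
C(14,4) = 1001.
Coefficient = C(14,4) · (-5)^4 = 1001 · 625 = 625625.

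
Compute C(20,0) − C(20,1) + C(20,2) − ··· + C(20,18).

The partial alternating sum Σ_{k=0}^{18} (−1)^k C(20,k) = (−1)^18 C(19,18) = 19.

19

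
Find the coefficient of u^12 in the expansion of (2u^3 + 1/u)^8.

General term: C(8,j)·(2u^3)^j·(1/u)^(8-j), with u-exponent 3j − 1(8−j) = 4j − 8.
Set 4j − 8 = 12: j = 5.
C(8,5) = 56; 2^5 = 32; 1^3 = 1.
Coefficient = 56 · 32 · 1 = 1792.

1792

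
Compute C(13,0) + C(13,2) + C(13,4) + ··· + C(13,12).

Half of (1+1)^13 + (1−1)^13 gives the even-index sum: 2^12 = 4096.

4096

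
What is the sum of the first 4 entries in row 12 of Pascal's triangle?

1 + 12 + 66 + 220 = 299.

299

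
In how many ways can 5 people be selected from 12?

This is C(12,5) = 792.

792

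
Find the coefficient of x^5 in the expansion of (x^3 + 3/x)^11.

721710

General term: C(11,j)·(x^3)^j·(3/x)^(11-j), with x-exponent 3j − 1(11−j) = 4j − 11.
Set 4j − 11 = 5: j = 4.
C(11,4) = 330; 1^4 = 1; 3^7 = 2187.
Coefficient = 330 · 1 · 2187 = 721710.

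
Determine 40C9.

C(40,9) = (40·39·38·37·36·35·34·33·32) / 9! = 99225500774400 / 362880 = 273438880.

273438880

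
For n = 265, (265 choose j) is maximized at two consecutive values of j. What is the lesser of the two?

For odd n = 265, C(265,j) peaks at j = (n−1)/2 and (n+1)/2; the lesser is 132.

132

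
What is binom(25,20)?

C(25,20) = C(25,5) by symmetry.
C(25,5) = (25·24·23·22·21) / 5! = 6375600 / 120 = 53130.

53130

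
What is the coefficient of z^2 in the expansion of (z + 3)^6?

1215

The general term is C(6,j)·(z)^j·(3)^(6-j); the z^2 term has j = 2.
C(6,2) = 15.
Coefficient = C(6,2) · 3^4 = 15 · 81 = 1215.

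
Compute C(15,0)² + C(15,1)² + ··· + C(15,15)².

Σ C(15,r)² is the coefficient of x^15 in (1+x)^15(1+x)^15 = (1+x)^30, i.e. C(30,15) = 155117520.

155117520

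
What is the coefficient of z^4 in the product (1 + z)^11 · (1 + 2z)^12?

46090

Coefficient of z^4 = Σ_{j} C(11,j)·1^j·C(12,4-j)·2^(4-j) for j from 0 to 4.
= 7920 + 19360 + 14520 + 3960 + 330 = 46090.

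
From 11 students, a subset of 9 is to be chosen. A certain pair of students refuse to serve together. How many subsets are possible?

All 9-subsets: C(11,9) = 55. Those containing both fixed elements: C(9,7) = 36.
55 − 36 = 19.

19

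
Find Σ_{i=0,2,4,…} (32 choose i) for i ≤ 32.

Even-i terms of row 32 sum to 2^31 = 2147483648.

2147483648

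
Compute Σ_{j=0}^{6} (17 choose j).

1 + 17 + 136 + 680 + 2380 + 6188 + 12376 = 21778.

21778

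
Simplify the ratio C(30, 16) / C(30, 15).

15/16

C(n,k+1)/C(n,k) = (n−k)/(k+1) = (30−15)/(15+1) = 15/16.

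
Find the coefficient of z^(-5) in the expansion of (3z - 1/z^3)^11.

721710

General term: C(11,j)·(3z)^j·(-1/z^3)^(11-j), with z-exponent 1j − 3(11−j) = 4j − 33.
Set 4j − 33 = -5: j = 7.
C(11,7) = 330; 3^7 = 2187; (-1)^4 = 1.
Coefficient = 330 · 2187 · 1 = 721710.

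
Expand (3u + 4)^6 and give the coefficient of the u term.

The general term is C(6,j)·(3u)^j·(4)^(6-j); the u^1 term has j = 1.
C(6,1) = 6.
Coefficient = C(6,1) · 3^1 · 4^5 = 6 · 3 · 1024 = 18432.

18432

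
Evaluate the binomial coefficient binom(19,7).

50388

C(19,7) = (19·18·17·16·15·14·13) / 7! = 253955520 / 5040 = 50388.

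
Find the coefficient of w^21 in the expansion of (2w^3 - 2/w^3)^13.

-2342912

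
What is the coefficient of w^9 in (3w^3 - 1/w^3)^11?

721710

General term: C(11,j)·(3w^3)^j·(-1/w^3)^(11-j), with w-exponent 3j − 3(11−j) = 6j − 33.
Set 6j − 33 = 9: j = 7.
C(11,7) = 330; 3^7 = 2187; (-1)^4 = 1.
Coefficient = 330 · 2187 · 1 = 721710.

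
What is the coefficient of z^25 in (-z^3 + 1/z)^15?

General term: C(15,j)·(-z^3)^j·(1/z)^(15-j), with z-exponent 3j − 1(15−j) = 4j − 15.
Set 4j − 15 = 25: j = 10.
C(15,10) = 3003; (-1)^10 = 1; 1^5 = 1.
Coefficient = 3003 · 1 · 1 = 3003.

3003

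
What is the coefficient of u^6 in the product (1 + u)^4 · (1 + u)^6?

210

(1 + u)^4(1 + u)^6 = (1 + u)^10, so the coefficient of u^6 is C(10,6)·1^6 = 210·1 = 210.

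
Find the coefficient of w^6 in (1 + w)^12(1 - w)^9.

24

Coefficient of w^6 = Σ_{j} C(12,j)·1^j·C(9,6-j)·(-1)^(6-j) for j from 0 to 6.
= 84 + (-1512) + 8316 + (-18480) + 17820 + (-7128) + 924 = 24.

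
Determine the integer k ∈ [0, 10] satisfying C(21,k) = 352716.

10

C(21,k) increases on 0 ≤ k ≤ 10. C(21,9) = 293930 and C(21,10) = 352716, so k = 10.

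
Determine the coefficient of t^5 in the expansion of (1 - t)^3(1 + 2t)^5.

-8

Coefficient of t^5 = Σ_{j} C(3,j)·(-1)^j·C(5,5-j)·2^(5-j) for j from 0 to 3.
= 32 + (-240) + 240 + (-40) = -8.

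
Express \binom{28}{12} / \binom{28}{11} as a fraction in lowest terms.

C(n,k+1)/C(n,k) = (n−k)/(k+1) = (28−11)/(11+1) = 17/12.

17/12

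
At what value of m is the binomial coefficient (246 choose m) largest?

123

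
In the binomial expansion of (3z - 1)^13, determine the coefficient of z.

The general term is C(13,j)·(3z)^j·(-1)^(13-j); the z^1 term has j = 1.
C(13,1) = 13.
Coefficient = C(13,1) · 3^1 = 13 · 3 = 39.

39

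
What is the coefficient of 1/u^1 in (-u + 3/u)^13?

3752892

General term: C(13,j)·(-u)^j·(3/u)^(13-j), with u-exponent 1j − 1(13−j) = 2j − 13.
Set 2j − 13 = -1: j = 6.
C(13,6) = 1716; (-1)^6 = 1; 3^7 = 2187.
Coefficient = 1716 · 1 · 2187 = 3752892.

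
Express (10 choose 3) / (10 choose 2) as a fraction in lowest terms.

8/3

C(n,k+1)/C(n,k) = (n−k)/(k+1) = (10−2)/(2+1) = 8/3.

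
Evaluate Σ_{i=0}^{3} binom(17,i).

834

1 + 17 + 136 + 680 = 834.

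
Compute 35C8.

23535820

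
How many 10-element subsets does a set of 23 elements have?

1144066

C(23,10) = (23·22·21·20·19·18·17·16·15·14) / 10! = 4151586700800 / 3628800 = 1144066.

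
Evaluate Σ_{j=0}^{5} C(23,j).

44552

1 + 23 + 253 + 1771 + 8855 + 33649 = 44552.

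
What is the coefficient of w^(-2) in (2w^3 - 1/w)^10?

General term: C(10,j)·(2w^3)^j·(-1/w)^(10-j), with w-exponent 3j − 1(10−j) = 4j − 10.
Set 4j − 10 = -2: j = 2.
C(10,2) = 45; 2^2 = 4; (-1)^8 = 1.
Coefficient = 45 · 4 · 1 = 180.

180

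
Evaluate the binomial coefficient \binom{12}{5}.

792

C(12,5) = (12·11·10·9·8) / 5! = 95040 / 120 = 792.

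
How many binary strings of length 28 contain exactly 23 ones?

Choose the 23 positions: C(28,23) = 98280.

98280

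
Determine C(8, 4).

70

C(8,4) = (8·7·6·5) / 4! = 1680 / 24 = 70.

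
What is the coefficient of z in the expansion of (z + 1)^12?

12

The general term is C(12,j)·(z)^j·(1)^(12-j); the z^1 term has j = 1.
C(12,1) = 12.
Coefficient = C(12,1) = 12.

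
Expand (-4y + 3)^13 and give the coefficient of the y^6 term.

15371845632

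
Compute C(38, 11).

1203322288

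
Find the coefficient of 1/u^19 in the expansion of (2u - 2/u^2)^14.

-5963776

General term: C(14,j)·(2u)^j·(-2/u^2)^(14-j), with u-exponent 1j − 2(14−j) = 3j − 28.
Set 3j − 28 = -19: j = 3.
C(14,3) = 364; 2^3 = 8; (-2)^11 = -2048.
Coefficient = 364 · 8 · (-2048) = -5963776.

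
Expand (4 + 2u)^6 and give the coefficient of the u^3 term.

10240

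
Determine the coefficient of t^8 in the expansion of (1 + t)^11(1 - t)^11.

330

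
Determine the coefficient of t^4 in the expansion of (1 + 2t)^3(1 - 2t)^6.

-96

Coefficient of t^4 = Σ_{j} C(3,j)·2^j·C(6,4-j)·(-2)^(4-j) for j from 0 to 3.
= 240 + (-960) + 720 + (-96) = -96.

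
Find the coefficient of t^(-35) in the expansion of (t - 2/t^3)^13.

General term: C(13,j)·(t)^j·(-2/t^3)^(13-j), with t-exponent 1j − 3(13−j) = 4j − 39.
Set 4j − 39 = -35: j = 1.
C(13,1) = 13; 1^1 = 1; (-2)^12 = 4096.
Coefficient = 13 · 1 · 4096 = 53248.

53248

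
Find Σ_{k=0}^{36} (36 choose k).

The entries of row 36 sum to 2^36 = 68719476736.

68719476736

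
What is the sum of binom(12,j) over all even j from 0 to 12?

2048

Even-j terms of row 12 sum to 2^11 = 2048.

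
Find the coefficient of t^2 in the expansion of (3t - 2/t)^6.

General term: C(6,j)·(3t)^j·(-2/t)^(6-j), with t-exponent 1j − 1(6−j) = 2j − 6.
Set 2j − 6 = 2: j = 4.
C(6,4) = 15; 3^4 = 81; (-2)^2 = 4.
Coefficient = 15 · 81 · 4 = 4860.

4860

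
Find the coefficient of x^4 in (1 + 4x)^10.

The general term is C(10,j)·(1)^j·(4x)^(10-j); the x^4 term has j = 6.
C(10,6) = 210.
Coefficient = C(10,6) · 4^4 = 210 · 256 = 53760.

53760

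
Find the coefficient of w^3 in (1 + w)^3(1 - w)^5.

Coefficient of w^3 = Σ_{j} C(3,j)·1^j·C(5,3-j)·(-1)^(3-j) for j from 0 to 3.
= (-10) + 30 + (-15) + 1 = 6.

6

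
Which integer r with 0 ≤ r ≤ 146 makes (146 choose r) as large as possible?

73

C(146,r) is maximized at r = 146/2 = 73.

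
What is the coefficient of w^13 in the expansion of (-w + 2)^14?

-28

The general term is C(14,j)·(-w)^j·(2)^(14-j); the w^13 term has j = 13.
C(14,13) = 14.
Coefficient = C(14,13) · (-1)^13 · 2^1 = 14 · (-1) · 2 = -28.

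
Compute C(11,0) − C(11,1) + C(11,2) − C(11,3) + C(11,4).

210

The partial alternating sum Σ_{k=0}^{4} (−1)^k C(11,k) = (−1)^4 C(10,4) = 210.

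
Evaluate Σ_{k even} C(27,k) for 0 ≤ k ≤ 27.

67108864

Half of (1+1)^27 + (1−1)^27 gives the even-index sum: 2^26 = 67108864.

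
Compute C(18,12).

18564

C(18,12) = C(18,6) by symmetry.
C(18,6) = (18·17·16·15·14·13) / 6! = 13366080 / 720 = 18564.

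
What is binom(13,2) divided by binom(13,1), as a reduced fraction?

6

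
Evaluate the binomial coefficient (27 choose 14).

20058300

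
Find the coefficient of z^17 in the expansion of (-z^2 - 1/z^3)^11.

-11

General term: C(11,j)·(-z^2)^j·(-1/z^3)^(11-j), with z-exponent 2j − 3(11−j) = 5j − 33.
Set 5j − 33 = 17: j = 10.
C(11,10) = 11; (-1)^10 = 1; (-1)^1 = -1.
Coefficient = 11 · 1 · (-1) = -11.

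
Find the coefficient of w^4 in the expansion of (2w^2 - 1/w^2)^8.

General term: C(8,j)·(2w^2)^j·(-1/w^2)^(8-j), with w-exponent 2j − 2(8−j) = 4j − 16.
Set 4j − 16 = 4: j = 5.
C(8,5) = 56; 2^5 = 32; (-1)^3 = -1.
Coefficient = 56 · 32 · (-1) = -1792.

-1792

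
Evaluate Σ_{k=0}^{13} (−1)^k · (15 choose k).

The partial alternating sum Σ_{k=0}^{13} (−1)^k C(15,k) = (−1)^13 C(14,13) = -14.

-14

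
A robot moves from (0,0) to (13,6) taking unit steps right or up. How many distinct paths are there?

Each path is a sequence of 19 steps with 13 rights: C(19,13) = 27132.

27132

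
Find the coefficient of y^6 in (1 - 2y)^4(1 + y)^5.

-48

Coefficient of y^6 = Σ_{j} C(4,j)·(-2)^j·C(5,6-j)·1^(6-j) for j from 1 to 4.
= (-8) + 120 + (-320) + 160 = -48.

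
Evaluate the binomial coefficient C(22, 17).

C(22,17) = C(22,5) by symmetry.
C(22,5) = (22·21·20·19·18) / 5! = 3160080 / 120 = 26334.

26334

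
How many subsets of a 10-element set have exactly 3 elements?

120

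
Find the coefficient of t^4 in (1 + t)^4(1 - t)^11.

Coefficient of t^4 = Σ_{j} C(4,j)·1^j·C(11,4-j)·(-1)^(4-j) for j from 0 to 4.
= 330 + (-660) + 330 + (-44) + 1 = -43.

-43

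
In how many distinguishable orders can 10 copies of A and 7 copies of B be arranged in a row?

Choose positions for the A's: C(17,10) = 19448.

19448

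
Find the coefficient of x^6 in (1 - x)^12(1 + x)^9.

24

Coefficient of x^6 = Σ_{j} C(12,j)·(-1)^j·C(9,6-j)·1^(6-j) for j from 0 to 6.
= 84 + (-1512) + 8316 + (-18480) + 17820 + (-7128) + 924 = 24.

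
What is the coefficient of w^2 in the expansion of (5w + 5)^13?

95214843750

The general term is C(13,j)·(5w)^j·(5)^(13-j); the w^2 term has j = 2.
C(13,2) = 78.
Coefficient = C(13,2) · 5^2 · 5^11 = 78 · 25 · 48828125 = 95214843750.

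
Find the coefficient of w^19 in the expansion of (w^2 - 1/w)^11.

-11

General term: C(11,j)·(w^2)^j·(-1/w)^(11-j), with w-exponent 2j − 1(11−j) = 3j − 11.
Set 3j − 11 = 19: j = 10.
C(11,10) = 11; 1^10 = 1; (-1)^1 = -1.
Coefficient = 11 · 1 · (-1) = -11.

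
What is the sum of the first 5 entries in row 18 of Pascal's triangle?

1 + 18 + 153 + 816 + 3060 = 4048.

4048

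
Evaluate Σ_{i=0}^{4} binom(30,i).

31931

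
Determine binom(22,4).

7315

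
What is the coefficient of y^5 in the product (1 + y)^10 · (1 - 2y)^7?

-280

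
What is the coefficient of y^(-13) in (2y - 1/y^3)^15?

General term: C(15,j)·(2y)^j·(-1/y^3)^(15-j), with y-exponent 1j − 3(15−j) = 4j − 45.
Set 4j − 45 = -13: j = 8.
C(15,8) = 6435; 2^8 = 256; (-1)^7 = -1.
Coefficient = 6435 · 256 · (-1) = -1647360.

-1647360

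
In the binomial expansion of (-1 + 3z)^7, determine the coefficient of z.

The general term is C(7,j)·(-1)^j·(3z)^(7-j); the z^1 term has j = 6.
C(7,6) = 7.
Coefficient = C(7,6) · 3^1 = 7 · 3 = 21.

21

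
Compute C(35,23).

834451800

C(35,23) = C(35,12) by symmetry.
C(35,12) = (35·34·33·32·31·30·29·28·27·26·25·24) / 12! = 399703747322880000 / 479001600 = 834451800.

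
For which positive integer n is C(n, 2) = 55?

n(n−1)/2 = 55 ⇒ n(n−1) = 110. Since 11·10 = 110, n = 11.

11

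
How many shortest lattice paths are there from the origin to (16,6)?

74613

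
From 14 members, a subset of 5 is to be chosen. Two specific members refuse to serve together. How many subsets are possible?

1782

All 5-subsets: C(14,5) = 2002. Those containing both fixed elements: C(12,3) = 220.
2002 − 220 = 1782.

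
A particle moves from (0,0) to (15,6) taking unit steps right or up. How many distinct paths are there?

Each path is a sequence of 21 steps with 15 rights: C(21,15) = 54264.

54264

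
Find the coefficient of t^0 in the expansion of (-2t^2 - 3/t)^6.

General term: C(6,j)·(-2t^2)^j·(-3/t)^(6-j), with t-exponent 2j − 1(6−j) = 3j − 6.
Set 3j − 6 = 0: j = 2.
C(6,2) = 15; (-2)^2 = 4; (-3)^4 = 81.
Coefficient = 15 · 4 · 81 = 4860.

4860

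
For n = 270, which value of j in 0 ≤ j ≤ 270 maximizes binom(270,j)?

135

C(270,j) is maximized at j = 270/2 = 135.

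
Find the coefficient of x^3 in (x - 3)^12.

-4330260

The general term is C(12,j)·(x)^j·(-3)^(12-j); the x^3 term has j = 3.
C(12,3) = 220.
Coefficient = C(12,3) · (-3)^9 = 220 · (-19683) = -4330260.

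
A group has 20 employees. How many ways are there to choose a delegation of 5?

This is C(20,5) = 15504.

15504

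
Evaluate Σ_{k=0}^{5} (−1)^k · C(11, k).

The partial alternating sum Σ_{k=0}^{5} (−1)^k C(11,k) = (−1)^5 C(10,5) = -252.

-252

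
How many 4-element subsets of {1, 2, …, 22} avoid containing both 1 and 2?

7125

All 4-subsets: C(22,4) = 7315. Those containing both fixed elements: C(20,2) = 190.
7315 − 190 = 7125.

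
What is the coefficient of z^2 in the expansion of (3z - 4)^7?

The general term is C(7,j)·(3z)^j·(-4)^(7-j); the z^2 term has j = 2.
C(7,2) = 21.
Coefficient = C(7,2) · 3^2 · (-4)^5 = 21 · 9 · (-1024) = -193536.

-193536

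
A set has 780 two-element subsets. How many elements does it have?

n(n−1)/2 = 780 ⇒ n(n−1) = 1560. Since 40·39 = 1560, n = 40.

40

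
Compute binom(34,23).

C(34,23) = C(34,11) by symmetry.
C(34,11) = (34·33·32·31·30·29·28·27·26·25·24) / 11! = 11420107066368000 / 39916800 = 286097760.

286097760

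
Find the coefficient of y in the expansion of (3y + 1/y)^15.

General term: C(15,j)·(3y)^j·(1/y)^(15-j), with y-exponent 1j − 1(15−j) = 2j − 15.
Set 2j − 15 = 1: j = 8.
C(15,8) = 6435; 3^8 = 6561; 1^7 = 1.
Coefficient = 6435 · 6561 · 1 = 42220035.

42220035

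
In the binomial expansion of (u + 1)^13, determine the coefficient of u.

The general term is C(13,j)·(u)^j·(1)^(13-j); the u^1 term has j = 1.
C(13,1) = 13.
Coefficient = C(13,1) = 13.

13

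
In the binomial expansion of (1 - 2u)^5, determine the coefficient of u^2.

The general term is C(5,j)·(1)^j·(-2u)^(5-j); the u^2 term has j = 3.
C(5,3) = 10.
Coefficient = C(5,3) · (-2)^2 = 10 · 4 = 40.

40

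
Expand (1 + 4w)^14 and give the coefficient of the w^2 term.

1456

The general term is C(14,j)·(1)^j·(4w)^(14-j); the w^2 term has j = 12.
C(14,12) = 91.
Coefficient = C(14,12) · 4^2 = 91 · 16 = 1456.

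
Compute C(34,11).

286097760

C(34,11) = (34·33·32·31·30·29·28·27·26·25·24) / 11! = 11420107066368000 / 39916800 = 286097760.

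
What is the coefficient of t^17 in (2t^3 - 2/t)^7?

General term: C(7,j)·(2t^3)^j·(-2/t)^(7-j), with t-exponent 3j − 1(7−j) = 4j − 7.
Set 4j − 7 = 17: j = 6.
C(7,6) = 7; 2^6 = 64; (-2)^1 = -2.
Coefficient = 7 · 64 · (-2) = -896.

-896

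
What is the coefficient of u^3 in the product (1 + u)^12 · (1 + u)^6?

816

(1 + u)^12(1 + u)^6 = (1 + u)^18, so the coefficient of u^3 is C(18,3)·1^3 = 816·1 = 816.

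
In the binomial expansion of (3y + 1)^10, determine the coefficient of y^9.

The general term is C(10,j)·(3y)^j·(1)^(10-j); the y^9 term has j = 9.
C(10,9) = 10.
Coefficient = C(10,9) · 3^9 = 10 · 19683 = 196830.

196830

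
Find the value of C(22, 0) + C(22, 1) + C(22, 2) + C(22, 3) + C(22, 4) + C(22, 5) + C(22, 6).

110056

1 + 22 + 231 + 1540 + 7315 + 26334 + 74613 = 110056.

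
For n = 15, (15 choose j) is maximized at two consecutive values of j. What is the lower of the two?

For odd n = 15, C(15,j) peaks at j = (n−1)/2 and (n+1)/2; the lower is 7.

7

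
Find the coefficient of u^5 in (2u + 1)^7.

672

The general term is C(7,j)·(2u)^j·(1)^(7-j); the u^5 term has j = 5.
C(7,5) = 21.
Coefficient = C(7,5) · 2^5 = 21 · 32 = 672.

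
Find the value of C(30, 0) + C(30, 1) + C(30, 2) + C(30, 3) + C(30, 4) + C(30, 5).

174437

1 + 30 + 435 + 4060 + 27405 + 142506 = 174437.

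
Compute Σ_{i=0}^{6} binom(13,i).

1 + 13 + 78 + 286 + 715 + 1287 + 1716 = 4096.

4096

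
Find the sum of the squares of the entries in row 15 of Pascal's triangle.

155117520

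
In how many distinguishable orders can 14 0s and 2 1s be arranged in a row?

120

Choose positions for the 0s: C(16,14) = 120.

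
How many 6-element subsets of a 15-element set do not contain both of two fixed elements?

4290

All 6-subsets: C(15,6) = 5005. Those containing both fixed elements: C(13,4) = 715.
5005 − 715 = 4290.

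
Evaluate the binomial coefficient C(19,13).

C(19,13) = C(19,6) by symmetry.
C(19,6) = (19·18·17·16·15·14) / 6! = 19535040 / 720 = 27132.

27132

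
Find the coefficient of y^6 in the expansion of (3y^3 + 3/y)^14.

9575503938

General term: C(14,j)·(3y^3)^j·(3/y)^(14-j), with y-exponent 3j − 1(14−j) = 4j − 14.
Set 4j − 14 = 6: j = 5.
C(14,5) = 2002; 3^5 = 243; 3^9 = 19683.
Coefficient = 2002 · 243 · 19683 = 9575503938.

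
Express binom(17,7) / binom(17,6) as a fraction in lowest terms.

11/7

C(n,k+1)/C(n,k) = (n−k)/(k+1) = (17−6)/(6+1) = 11/7.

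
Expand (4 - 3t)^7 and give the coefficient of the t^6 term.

20412

The general term is C(7,j)·(4)^j·(-3t)^(7-j); the t^6 term has j = 1.
C(7,1) = 7.
Coefficient = C(7,1) · 4^1 · (-3)^6 = 7 · 4 · 729 = 20412.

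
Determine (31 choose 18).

206253075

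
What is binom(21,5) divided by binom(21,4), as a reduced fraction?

C(n,k+1)/C(n,k) = (n−k)/(k+1) = (21−4)/(4+1) = 17/5.

17/5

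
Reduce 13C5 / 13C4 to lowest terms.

9/5

C(n,k+1)/C(n,k) = (n−k)/(k+1) = (13−4)/(4+1) = 9/5.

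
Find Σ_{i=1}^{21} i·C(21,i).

Differentiating (1+x)^21 and setting x=1: Σ i·C(21,i) = 21·2^20 = 22020096.

22020096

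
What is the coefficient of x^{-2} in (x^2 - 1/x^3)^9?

General term: C(9,j)·(x^2)^j·(-1/x^3)^(9-j), with x-exponent 2j − 3(9−j) = 5j − 27.
Set 5j − 27 = -2: j = 5.
C(9,5) = 126; 1^5 = 1; (-1)^4 = 1.
Coefficient = 126 · 1 · 1 = 126.

126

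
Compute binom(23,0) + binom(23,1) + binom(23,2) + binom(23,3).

2048

1 + 23 + 253 + 1771 = 2048.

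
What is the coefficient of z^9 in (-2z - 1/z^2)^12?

General term: C(12,j)·(-2z)^j·(-1/z^2)^(12-j), with z-exponent 1j − 2(12−j) = 3j − 24.
Set 3j − 24 = 9: j = 11.
C(12,11) = 12; (-2)^11 = -2048; (-1)^1 = -1.
Coefficient = 12 · (-2048) · (-1) = 24576.

24576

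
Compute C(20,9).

167960

C(20,9) = (20·19·18·17·16·15·14·13·12) / 9! = 60949324800 / 362880 = 167960.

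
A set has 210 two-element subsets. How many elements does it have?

n(n−1)/2 = 210 ⇒ n(n−1) = 420. Since 21·20 = 420, n = 21.

21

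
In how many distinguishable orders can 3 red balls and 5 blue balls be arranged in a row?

56

Choose positions for the red balls: C(8,3) = 56.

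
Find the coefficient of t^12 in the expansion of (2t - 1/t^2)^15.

-245760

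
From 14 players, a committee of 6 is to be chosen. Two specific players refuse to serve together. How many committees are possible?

2508

All 6-subsets: C(14,6) = 3003. Those containing both fixed elements: C(12,4) = 495.
3003 − 495 = 2508.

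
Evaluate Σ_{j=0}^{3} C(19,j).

1160

1 + 19 + 171 + 969 = 1160.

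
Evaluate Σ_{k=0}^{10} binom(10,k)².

Σ C(10,k)² is the coefficient of x^10 in (1+x)^10(1+x)^10 = (1+x)^20, i.e. C(20,10) = 184756.

184756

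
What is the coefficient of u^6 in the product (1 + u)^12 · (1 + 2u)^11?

Coefficient of u^6 = Σ_{j} C(12,j)·1^j·C(11,6-j)·2^(6-j) for j from 0 to 6.
= 29568 + 177408 + 348480 + 290400 + 108900 + 17424 + 924 = 973104.

973104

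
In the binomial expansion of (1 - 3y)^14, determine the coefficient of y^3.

The general term is C(14,j)·(1)^j·(-3y)^(14-j); the y^3 term has j = 11.
C(14,11) = 364.
Coefficient = C(14,11) · (-3)^3 = 364 · (-27) = -9828.

-9828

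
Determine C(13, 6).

1716

C(13,6) = (13·12·11·10·9·8) / 6! = 1235520 / 720 = 1716.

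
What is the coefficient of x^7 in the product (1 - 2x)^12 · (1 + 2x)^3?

Coefficient of x^7 = Σ_{j} C(12,j)·(-2)^j·C(3,7-j)·2^(7-j) for j from 4 to 7.
= 63360 + (-304128) + 354816 + (-101376) = 12672.

12672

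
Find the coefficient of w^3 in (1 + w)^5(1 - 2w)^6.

Coefficient of w^3 = Σ_{j} C(5,j)·1^j·C(6,3-j)·(-2)^(3-j) for j from 0 to 3.
= (-160) + 300 + (-120) + 10 = 30.

30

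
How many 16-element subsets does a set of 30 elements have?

145422675

C(30,16) = C(30,14) by symmetry.
C(30,14) = (30·29·28·27·26·25·24·23·22·21·20·19·18·17) / 14! = 12677700308232960000 / 87178291200 = 145422675.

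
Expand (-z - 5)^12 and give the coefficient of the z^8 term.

309375

The general term is C(12,j)·(-z)^j·(-5)^(12-j); the z^8 term has j = 8.
C(12,8) = 495.
Coefficient = C(12,8) · (-5)^4 = 495 · 625 = 309375.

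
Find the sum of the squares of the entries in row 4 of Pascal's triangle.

70

Σ C(4,i)² is the coefficient of x^4 in (1+x)^4(1+x)^4 = (1+x)^8, i.e. C(8,4) = 70.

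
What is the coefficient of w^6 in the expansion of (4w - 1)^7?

The general term is C(7,j)·(4w)^j·(-1)^(7-j); the w^6 term has j = 6.
C(7,6) = 7.
Coefficient = C(7,6) · 4^6 · (-1)^1 = 7 · 4096 · (-1) = -28672.

-28672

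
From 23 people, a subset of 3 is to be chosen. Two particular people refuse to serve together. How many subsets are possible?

1750

All 3-subsets: C(23,3) = 1771. Those containing both fixed elements: C(21,1) = 21.
1771 − 21 = 1750.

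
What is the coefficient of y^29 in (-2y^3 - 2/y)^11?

-22528

General term: C(11,j)·(-2y^3)^j·(-2/y)^(11-j), with y-exponent 3j − 1(11−j) = 4j − 11.
Set 4j − 11 = 29: j = 10.
C(11,10) = 11; (-2)^10 = 1024; (-2)^1 = -2.
Coefficient = 11 · 1024 · (-2) = -22528.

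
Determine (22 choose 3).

1540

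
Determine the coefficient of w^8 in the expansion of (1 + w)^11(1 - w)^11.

Coefficient of w^8 = Σ_{j} C(11,j)·1^j·C(11,8-j)·(-1)^(8-j) for j from 0 to 8.
= 165 + (-3630) + 25410 + (-76230) + 108900 + (-76230) + 25410 + (-3630) + 165 = 330.

330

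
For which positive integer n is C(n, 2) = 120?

n(n−1)/2 = 120 ⇒ n(n−1) = 240. Since 16·15 = 240, n = 16.

16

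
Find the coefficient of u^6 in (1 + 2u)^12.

59136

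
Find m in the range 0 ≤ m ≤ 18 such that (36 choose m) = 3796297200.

14

C(36,m) increases on 0 ≤ m ≤ 18. C(36,13) = 2310789600 and C(36,14) = 3796297200, so m = 14.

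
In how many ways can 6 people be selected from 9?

This is C(9,6) = 84.

84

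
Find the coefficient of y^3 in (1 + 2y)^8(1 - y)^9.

Coefficient of y^3 = Σ_{j} C(8,j)·2^j·C(9,3-j)·(-1)^(3-j) for j from 0 to 3.
= (-84) + 576 + (-1008) + 448 = -68.

-68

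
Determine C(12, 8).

495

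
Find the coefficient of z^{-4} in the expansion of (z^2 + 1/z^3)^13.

1716

General term: C(13,j)·(z^2)^j·(1/z^3)^(13-j), with z-exponent 2j − 3(13−j) = 5j − 39.
Set 5j − 39 = -4: j = 7.
C(13,7) = 1716; 1^7 = 1; 1^6 = 1.
Coefficient = 1716 · 1 · 1 = 1716.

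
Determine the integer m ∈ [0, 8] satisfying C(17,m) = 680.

C(17,m) increases on 0 ≤ m ≤ 8. C(17,2) = 136 and C(17,3) = 680, so m = 3.

3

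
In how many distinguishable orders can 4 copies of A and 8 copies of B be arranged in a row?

495

Choose positions for the A's: C(12,4) = 495.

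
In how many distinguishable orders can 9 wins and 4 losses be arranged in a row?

715

Choose positions for the wins: C(13,9) = 715.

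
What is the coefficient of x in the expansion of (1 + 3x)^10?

30

The general term is C(10,j)·(1)^j·(3x)^(10-j); the x^1 term has j = 9.
C(10,9) = 10.
Coefficient = C(10,9) · 3^1 = 10 · 3 = 30.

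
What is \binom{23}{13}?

1144066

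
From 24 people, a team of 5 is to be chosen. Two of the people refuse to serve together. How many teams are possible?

All 5-subsets: C(24,5) = 42504. Those containing both fixed elements: C(22,3) = 1540.
42504 − 1540 = 40964.

40964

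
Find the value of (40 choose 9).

273438880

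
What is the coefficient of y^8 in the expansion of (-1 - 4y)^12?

32440320

The general term is C(12,j)·(-1)^j·(-4y)^(12-j); the y^8 term has j = 4.
C(12,4) = 495.
Coefficient = C(12,4) · (-4)^8 = 495 · 65536 = 32440320.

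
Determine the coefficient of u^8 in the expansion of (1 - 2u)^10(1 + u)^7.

2680

Coefficient of u^8 = Σ_{j} C(10,j)·(-2)^j·C(7,8-j)·1^(8-j) for j from 1 to 8.
= (-20) + 1260 + (-20160) + 117600 + (-282240) + 282240 + (-107520) + 11520 = 2680.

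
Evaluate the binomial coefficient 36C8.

30260340

C(36,8) = (36·35·34·33·32·31·30·29) / 8! = 1220096908800 / 40320 = 30260340.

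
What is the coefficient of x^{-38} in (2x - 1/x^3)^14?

General term: C(14,j)·(2x)^j·(-1/x^3)^(14-j), with x-exponent 1j − 3(14−j) = 4j − 42.
Set 4j − 42 = -38: j = 1.
C(14,1) = 14; 2^1 = 2; (-1)^13 = -1.
Coefficient = 14 · 2 · (-1) = -28.

-28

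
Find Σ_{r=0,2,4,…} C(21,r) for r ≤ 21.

1048576

Half of (1+1)^21 + (1−1)^21 gives the even-index sum: 2^20 = 1048576.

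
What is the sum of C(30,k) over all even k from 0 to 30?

536870912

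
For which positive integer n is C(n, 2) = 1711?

n(n−1)/2 = 1711 ⇒ n(n−1) = 3422. Since 59·58 = 3422, n = 59.

59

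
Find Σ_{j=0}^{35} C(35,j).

34359738368

The entries of row 35 sum to 2^35 = 34359738368.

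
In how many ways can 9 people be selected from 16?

11440

This is C(16,9) = 11440.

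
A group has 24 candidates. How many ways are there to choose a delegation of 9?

1307504

This is C(24,9) = 1307504.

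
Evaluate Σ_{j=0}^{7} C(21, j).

1 + 21 + 210 + 1330 + 5985 + 20349 + 54264 + 116280 = 198440.

198440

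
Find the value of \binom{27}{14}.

20058300

C(27,14) = C(27,13) by symmetry.
C(27,13) = (27·26·25·24·23·22·21·20·19·18·17·16·15) / 13! = 124903451312640000 / 6227020800 = 20058300.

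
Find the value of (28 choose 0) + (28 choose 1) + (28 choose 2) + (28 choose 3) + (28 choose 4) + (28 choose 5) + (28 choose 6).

1 + 28 + 378 + 3276 + 20475 + 98280 + 376740 = 499178.

499178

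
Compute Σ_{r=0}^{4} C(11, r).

1 + 11 + 55 + 165 + 330 = 562.

562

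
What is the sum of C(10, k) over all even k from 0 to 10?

512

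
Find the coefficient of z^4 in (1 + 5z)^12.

The general term is C(12,j)·(1)^j·(5z)^(12-j); the z^4 term has j = 8.
C(12,8) = 495.
Coefficient = C(12,8) · 5^4 = 495 · 625 = 309375.

309375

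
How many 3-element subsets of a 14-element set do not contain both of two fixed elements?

All 3-subsets: C(14,3) = 364. Those containing both fixed elements: C(12,1) = 12.
364 − 12 = 352.

352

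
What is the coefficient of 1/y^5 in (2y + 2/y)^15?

98402304

General term: C(15,j)·(2y)^j·(2/y)^(15-j), with y-exponent 1j − 1(15−j) = 2j − 15.
Set 2j − 15 = -5: j = 5.
C(15,5) = 3003; 2^5 = 32; 2^10 = 1024.
Coefficient = 3003 · 32 · 1024 = 98402304.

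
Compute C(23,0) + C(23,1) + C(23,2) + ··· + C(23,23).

8388608

The entries of row 23 sum to 2^23 = 8388608.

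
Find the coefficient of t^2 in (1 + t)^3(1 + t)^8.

(1 + t)^3(1 + t)^8 = (1 + t)^11, so the coefficient of t^2 is C(11,2)·1^2 = 55·1 = 55.

55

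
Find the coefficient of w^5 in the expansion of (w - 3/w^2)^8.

-24

General term: C(8,j)·(w)^j·(-3/w^2)^(8-j), with w-exponent 1j − 2(8−j) = 3j − 16.
Set 3j − 16 = 5: j = 7.
C(8,7) = 8; 1^7 = 1; (-3)^1 = -3.
Coefficient = 8 · 1 · (-3) = -24.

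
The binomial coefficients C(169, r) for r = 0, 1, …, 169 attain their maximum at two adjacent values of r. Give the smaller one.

84

For odd n = 169, C(169,r) peaks at r = (n−1)/2 and (n+1)/2; the smaller is 84.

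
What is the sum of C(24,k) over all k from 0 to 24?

16777216

Setting x = 1 in (1+x)^24 gives Σ C(24,k) = 2^24 = 16777216.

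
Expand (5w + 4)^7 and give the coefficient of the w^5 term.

1050000

The general term is C(7,j)·(5w)^j·(4)^(7-j); the w^5 term has j = 5.
C(7,5) = 21.
Coefficient = C(7,5) · 5^5 · 4^2 = 21 · 3125 · 16 = 1050000.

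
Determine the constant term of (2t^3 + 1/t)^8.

General term: C(8,j)·(2t^3)^j·(1/t)^(8-j), with t-exponent 3j − 1(8−j) = 4j − 8.
Set 4j − 8 = 0: j = 2.
C(8,2) = 28; 2^2 = 4; 1^6 = 1.
Coefficient = 28 · 4 · 1 = 112.

112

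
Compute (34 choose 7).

5379616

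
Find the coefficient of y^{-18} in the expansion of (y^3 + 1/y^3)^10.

45

General term: C(10,j)·(y^3)^j·(1/y^3)^(10-j), with y-exponent 3j − 3(10−j) = 6j − 30.
Set 6j − 30 = -18: j = 2.
C(10,2) = 45; 1^2 = 1; 1^8 = 1.
Coefficient = 45 · 1 · 1 = 45.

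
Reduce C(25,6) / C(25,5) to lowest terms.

C(n,k+1)/C(n,k) = (n−k)/(k+1) = (25−5)/(5+1) = 20/6 = 10/3.

10/3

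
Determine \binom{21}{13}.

C(21,13) = C(21,8) by symmetry.
C(21,8) = (21·20·19·18·17·16·15·14) / 8! = 8204716800 / 40320 = 203490.

203490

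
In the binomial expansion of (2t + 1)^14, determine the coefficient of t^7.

The general term is C(14,j)·(2t)^j·(1)^(14-j); the t^7 term has j = 7.
C(14,7) = 3432.
Coefficient = C(14,7) · 2^7 = 3432 · 128 = 439296.

439296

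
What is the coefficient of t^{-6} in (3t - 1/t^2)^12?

General term: C(12,j)·(3t)^j·(-1/t^2)^(12-j), with t-exponent 1j − 2(12−j) = 3j − 24.
Set 3j − 24 = -6: j = 6.
C(12,6) = 924; 3^6 = 729; (-1)^6 = 1.
Coefficient = 924 · 729 · 1 = 673596.

673596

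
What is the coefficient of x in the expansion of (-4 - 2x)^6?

The general term is C(6,j)·(-4)^j·(-2x)^(6-j); the x^1 term has j = 5.
C(6,5) = 6.
Coefficient = C(6,5) · (-4)^5 · (-2)^1 = 6 · (-1024) · (-2) = 12288.

12288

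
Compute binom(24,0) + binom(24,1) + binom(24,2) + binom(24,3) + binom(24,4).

1 + 24 + 276 + 2024 + 10626 = 12951.

12951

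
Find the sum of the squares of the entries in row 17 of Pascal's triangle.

2333606220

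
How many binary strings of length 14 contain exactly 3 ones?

364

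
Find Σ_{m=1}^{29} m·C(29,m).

7784628224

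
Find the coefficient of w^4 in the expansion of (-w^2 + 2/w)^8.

General term: C(8,j)·(-w^2)^j·(2/w)^(8-j), with w-exponent 2j − 1(8−j) = 3j − 8.
Set 3j − 8 = 4: j = 4.
C(8,4) = 70; (-1)^4 = 1; 2^4 = 16.
Coefficient = 70 · 1 · 16 = 1120.

1120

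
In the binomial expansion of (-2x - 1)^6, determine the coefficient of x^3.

160

The general term is C(6,j)·(-2x)^j·(-1)^(6-j); the x^3 term has j = 3.
C(6,3) = 20.
Coefficient = C(6,3) · (-2)^3 · (-1)^3 = 20 · (-8) · (-1) = 160.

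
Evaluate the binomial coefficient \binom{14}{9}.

2002

C(14,9) = C(14,5) by symmetry.
C(14,5) = (14·13·12·11·10) / 5! = 240240 / 120 = 2002.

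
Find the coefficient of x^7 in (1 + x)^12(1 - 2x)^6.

Coefficient of x^7 = Σ_{j} C(12,j)·1^j·C(6,7-j)·(-2)^(7-j) for j from 1 to 7.
= 768 + (-12672) + 52800 + (-79200) + 47520 + (-11088) + 792 = -1080.

-1080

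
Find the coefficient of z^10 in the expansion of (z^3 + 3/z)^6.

General term: C(6,j)·(z^3)^j·(3/z)^(6-j), with z-exponent 3j − 1(6−j) = 4j − 6.
Set 4j − 6 = 10: j = 4.
C(6,4) = 15; 1^4 = 1; 3^2 = 9.
Coefficient = 15 · 1 · 9 = 135.

135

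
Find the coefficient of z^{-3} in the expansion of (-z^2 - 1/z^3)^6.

General term: C(6,j)·(-z^2)^j·(-1/z^3)^(6-j), with z-exponent 2j − 3(6−j) = 5j − 18.
Set 5j − 18 = -3: j = 3.
C(6,3) = 20; (-1)^3 = -1; (-1)^3 = -1.
Coefficient = 20 · (-1) · (-1) = 20.

20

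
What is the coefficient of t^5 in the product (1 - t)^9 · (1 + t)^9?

0

Coefficient of t^5 = Σ_{j} C(9,j)·(-1)^j·C(9,5-j)·1^(5-j) for j from 0 to 5.
= 126 + (-1134) + 3024 + (-3024) + 1134 + (-126) = 0.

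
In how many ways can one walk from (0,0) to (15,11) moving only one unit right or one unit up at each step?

7726160

Each path is a sequence of 26 steps with 15 rights: C(26,15) = 7726160.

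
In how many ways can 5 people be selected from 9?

126

This is C(9,5) = 126.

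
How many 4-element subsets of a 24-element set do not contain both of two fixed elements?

All 4-subsets: C(24,4) = 10626. Those containing both fixed elements: C(22,2) = 231.
10626 − 231 = 10395.

10395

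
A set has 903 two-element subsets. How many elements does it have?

43

n(n−1)/2 = 903 ⇒ n(n−1) = 1806. Since 43·42 = 1806, n = 43.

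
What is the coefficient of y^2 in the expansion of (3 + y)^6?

1215

The general term is C(6,j)·(3)^j·(y)^(6-j); the y^2 term has j = 4.
C(6,4) = 15.
Coefficient = C(6,4) · 3^4 = 15 · 81 = 1215.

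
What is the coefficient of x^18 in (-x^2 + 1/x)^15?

-1365

General term: C(15,j)·(-x^2)^j·(1/x)^(15-j), with x-exponent 2j − 1(15−j) = 3j − 15.
Set 3j − 15 = 18: j = 11.
C(15,11) = 1365; (-1)^11 = -1; 1^4 = 1.
Coefficient = 1365 · (-1) · 1 = -1365.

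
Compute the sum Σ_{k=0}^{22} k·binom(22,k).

Since k·C(22,k) = 22·C(21,k−1), the sum is 22·2^21 = 22·2097152 = 46137344.

46137344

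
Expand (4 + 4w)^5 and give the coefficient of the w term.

5120

The general term is C(5,j)·(4)^j·(4w)^(5-j); the w^1 term has j = 4.
C(5,4) = 5.
Coefficient = C(5,4) · 4^4 · 4^1 = 5 · 256 · 4 = 5120.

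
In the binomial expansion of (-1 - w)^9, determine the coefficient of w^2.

The general term is C(9,j)·(-1)^j·(-w)^(9-j); the w^2 term has j = 7.
C(9,7) = 36.
Coefficient = C(9,7) · (-1)^7 = 36 · (-1) = -36.

-36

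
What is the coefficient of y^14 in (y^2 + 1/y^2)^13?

286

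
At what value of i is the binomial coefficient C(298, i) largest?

C(298,i) is maximized at i = 298/2 = 149.

149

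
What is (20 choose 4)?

4845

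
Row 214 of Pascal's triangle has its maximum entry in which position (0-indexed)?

C(214,r) is maximized at r = 214/2 = 107.

107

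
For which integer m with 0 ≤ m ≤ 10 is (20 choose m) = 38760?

6

C(20,m) increases on 0 ≤ m ≤ 10. C(20,5) = 15504 and C(20,6) = 38760, so m = 6.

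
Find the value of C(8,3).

56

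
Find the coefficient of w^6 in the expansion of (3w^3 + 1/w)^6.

540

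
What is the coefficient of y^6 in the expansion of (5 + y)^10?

The general term is C(10,j)·(5)^j·(y)^(10-j); the y^6 term has j = 4.
C(10,4) = 210.
Coefficient = C(10,4) · 5^4 = 210 · 625 = 131250.

131250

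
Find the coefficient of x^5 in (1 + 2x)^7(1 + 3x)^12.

1439898

Coefficient of x^5 = Σ_{j} C(7,j)·2^j·C(12,5-j)·3^(5-j) for j from 0 to 5.
= 192456 + 561330 + 498960 + 166320 + 20160 + 672 = 1439898.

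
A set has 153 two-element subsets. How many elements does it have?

n(n−1)/2 = 153 ⇒ n(n−1) = 306. Since 18·17 = 306, n = 18.

18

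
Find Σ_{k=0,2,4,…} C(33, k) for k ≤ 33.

4294967296

Half of (1+1)^33 + (1−1)^33 gives the even-index sum: 2^32 = 4294967296.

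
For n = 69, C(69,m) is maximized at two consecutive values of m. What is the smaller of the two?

34

For odd n = 69, C(69,m) peaks at m = (n−1)/2 and (n+1)/2; the smaller is 34.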